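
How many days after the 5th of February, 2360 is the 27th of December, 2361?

691

February 2360: 29 − 5 = 24 days remain (2360 is a leap year, so February has 29 days).
Then 21 full months totalling 640 days.
December 1–27, 2361: 27 days.
Total: 24 + 640 + 27 = 691 days.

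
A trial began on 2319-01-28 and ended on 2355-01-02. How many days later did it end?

13123

From January 28, 2319 to January 28, 2354: 35 years, of which 9 contain a Feb 29 — 26×365 + 9×366 = 12784 days.
January 2354: 31 − 28 = 3 days remain.
Then 11 full months totalling 334 days.
January 1–2, 2355: 2 days.
Residual: 339 days.
Total: 13123 days.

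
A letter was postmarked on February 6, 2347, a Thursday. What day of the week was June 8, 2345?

Friday

Count forward from the earlier date (June 8, 2345) to the later (February 6, 2347):
June 8, 2345 → June 8, 2346: 365 days.
June 2346: 30 − 8 = 22 days remain.
Then July (31), August (31), September (30), October (31), November (30), December (31), January (31): 31 + 31 + 30 + 31 + 30 + 31 + 31 = 215 days.
February 1–6, 2347: 6 days (2347 is not a leap year).
Residual: 243 days.
Total: 608 days.
608 mod 7 = 6, so 6 days before Thursday is Friday.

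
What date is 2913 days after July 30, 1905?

July 21, 1913

Count 2913 days after July 30, 1905:
From July 30, 1905 to July 30, 1912: 7 years, of which 2 contain a Feb 29 — 5×365 + 2×366 = 2557 days.
July 1912: 31 − 30 = 1 day remains.
Then 11 full months totalling 334 days.
July 1–21, 1913: 21 days.
Residual: 356 days.
Total: 2913 days.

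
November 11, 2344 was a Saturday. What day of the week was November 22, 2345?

Thursday

Day-of-year of November 11, 2344: 316.
Day-of-year of November 22, 2345: 326.
2344 has 366 days, so 366 − 316 = 50 days remain in 2344.
Total: 50 + 326 = 376 days.
376 mod 7 = 5, so 5 days after Saturday is Thursday.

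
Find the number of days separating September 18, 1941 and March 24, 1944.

918

Day-of-year of September 18, 1941: 261.
Day-of-year of March 24, 1944: 84.
1941 has 365 days, so 365 − 261 = 104 days remain in 1941.
Full years: 1942: 365; 1943: 365. Sum = 730.
Total: 104 + 730 + 84 = 918 days.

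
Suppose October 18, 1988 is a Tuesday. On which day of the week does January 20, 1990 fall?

Saturday

October 1988: 31 − 18 = 13 days remain.
Then 14 full months totalling 426 days.
January 1–20, 1990: 20 days.
Total: 13 + 426 + 20 = 459 days.
459 mod 7 = 4, so 4 days after Tuesday is Saturday.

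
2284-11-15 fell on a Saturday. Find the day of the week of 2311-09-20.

Wednesday

From November 15, 2284 to November 15, 2310: 26 years, of which 5 contain a Feb 29 — 21×365 + 5×366 = 9495 days.
(2300 is not a leap year (divisible by 100 but not 400).)
November 2310: 30 − 15 = 15 days remain.
Then 9 full months totalling 274 days.
September 1–20, 2311: 20 days.
Residual: 309 days.
Total: 9804 days.
9804 mod 7 = 4, so 4 days after Saturday is Wednesday.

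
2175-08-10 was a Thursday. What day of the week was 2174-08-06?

Count forward from the earlier date (August 6, 2174) to the later (August 10, 2175):
Day-of-year of August 6, 2174: 218.
Day-of-year of August 10, 2175: 222.
2174 has 365 days, so 365 − 218 = 147 days remain in 2174.
Total: 147 + 222 = 369 days.
369 mod 7 = 5, so 5 days before Thursday is Saturday.

Saturday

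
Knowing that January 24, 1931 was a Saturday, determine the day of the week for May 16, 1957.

Day-of-year of January 24, 1931: 24.
Day-of-year of May 16, 1957: 136.
1931 has 365 days, so 365 − 24 = 341 days remain in 1931.
Full years 1932–1956: 18 common + 7 leap = 18×365 + 7×366 = 9132 days.
Total: 341 + 9132 + 136 = 9609 days.
9609 mod 7 = 5, so 5 days after Saturday is Thursday.

Thursday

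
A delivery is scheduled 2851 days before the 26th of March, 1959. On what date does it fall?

the 5th of June, 1951

Count 2851 days before March 26, 1959:
Day-of-year of June 5, 1951: 156.
Day-of-year of March 26, 1959: 85.
1951 has 365 days, so 365 − 156 = 209 days remain in 1951.
Full years 1952–1958: 5 common + 2 leap = 5×365 + 2×366 = 2557 days.
Total: 209 + 2557 + 85 = 2851 days.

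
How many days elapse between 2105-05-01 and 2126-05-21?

7690

Day-of-year of May 1, 2105: 121.
Day-of-year of May 21, 2126: 141.
2105 has 365 days, so 365 − 121 = 244 days remain in 2105.
Full years 2106–2125: 15 common + 5 leap = 15×365 + 5×366 = 7305 days.
Total: 244 + 7305 + 141 = 7690 days.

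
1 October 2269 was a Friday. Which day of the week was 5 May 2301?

From October 1, 2269 to October 1, 2300: 31 years, of which 7 contain a Feb 29 — 24×365 + 7×366 = 11322 days.
(2300 is not a leap year (divisible by 100 but not 400).)
October 2300: 31 − 1 = 30 days remain.
Then November (30), December (31), January (31), February 2301 (28), March (31), April (30): 30 + 31 + 31 + 28 + 31 + 30 = 181 days.
May 1–5, 2301: 5 days.
Residual: 216 days.
Total: 11538 days.
11538 mod 7 = 2, so 2 days after Friday is Sunday.

Sunday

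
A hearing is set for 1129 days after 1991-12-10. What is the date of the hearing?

1995-01-12

Count 1129 days after December 10, 1991:
December 10, 1991 → December 10, 1992: 366 days (1992 is a leap year).
December 10, 1992 → December 10, 1993: 365 days.
December 10, 1993 → December 10, 1994: 365 days.
December 1994: 31 − 10 = 21 days remain.
January 1–12, 1995: 12 days.
Residual: 33 days.
Total: 1129 days.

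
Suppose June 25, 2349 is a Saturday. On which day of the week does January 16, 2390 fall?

Tuesday

Day-of-year of June 25, 2349: 176.
Day-of-year of January 16, 2390: 16.
2349 has 365 days, so 365 − 176 = 189 days remain in 2349.
Full years 2350–2389: 30 common + 10 leap = 30×365 + 10×366 = 14610 days.
Total: 189 + 14610 + 16 = 14815 days.
14815 mod 7 = 3, so 3 days after Saturday is Tuesday.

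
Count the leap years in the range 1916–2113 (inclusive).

49

Years divisible by 4: 1916, 1920, …, 2112 — 50 in all.
Of these, 2100 is divisible by 100 but not 400, so not leap.
2000 is divisible by 400, so still leap.
Leap years: 50 − 1 = 49.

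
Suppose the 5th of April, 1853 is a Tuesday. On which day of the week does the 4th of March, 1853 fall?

Count forward from the earlier date (March 4, 1853) to the later (April 5, 1853):
March 1853: 31 − 4 = 27 days remain.
April 1–5, 1853: 5 days.
Total: 27 + 5 = 32 days.
32 mod 7 = 4, so 4 days before Tuesday is Friday.

Friday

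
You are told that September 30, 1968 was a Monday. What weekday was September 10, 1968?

Count forward from the earlier date (September 10, 1968) to the later (September 30, 1968):
Within September 1968: 30 − 10 = 20 days.
20 mod 7 = 6, so 6 days before Monday is Tuesday.

Tuesday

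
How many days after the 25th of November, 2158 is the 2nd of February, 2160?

November 2158: 30 − 25 = 5 days remain.
Then 14 full months totalling 427 days.
February 1–2, 2160: 2 days (2160 is a leap year).
Total: 5 + 427 + 2 = 434 days.

434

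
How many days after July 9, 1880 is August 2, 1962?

Day-of-year of July 9, 1880: 191.
Day-of-year of August 2, 1962: 214.
1880 has 366 days, so 366 − 191 = 175 days remain in 1880.
Full years 1881–1961: 62 common + 19 leap = 62×365 + 19×366 = 29584 days.
Total: 175 + 29584 + 214 = 29973 days.

29973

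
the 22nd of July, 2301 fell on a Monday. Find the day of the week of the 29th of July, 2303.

Wednesday

July 22, 2301 → July 22, 2302: 365 days.
July 22, 2302 → July 22, 2303: 365 days.
Within July 2303: 29 − 22 = 7 days.
Total: 737 days.
737 mod 7 = 2, so 2 days after Monday is Wednesday.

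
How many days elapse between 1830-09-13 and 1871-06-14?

Day-of-year of September 13, 1830: 256.
Day-of-year of June 14, 1871: 165.
1830 has 365 days, so 365 − 256 = 109 days remain in 1830.
Full years 1831–1870: 30 common + 10 leap = 30×365 + 10×366 = 14610 days.
Total: 109 + 14610 + 165 = 14884 days.

14884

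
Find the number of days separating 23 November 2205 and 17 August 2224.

6842

Day-of-year of November 23, 2205: 327.
Day-of-year of August 17, 2224: 230.
2205 has 365 days, so 365 − 327 = 38 days remain in 2205.
Full years 2206–2223: 14 common + 4 leap = 14×365 + 4×366 = 6574 days.
Total: 38 + 6574 + 230 = 6842 days.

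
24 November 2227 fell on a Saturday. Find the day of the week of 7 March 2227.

Wednesday

Count forward from the earlier date (March 7, 2227) to the later (November 24, 2227):
March 2227: 31 − 7 = 24 days remain.
Then April (30), May (31), June (30), July (31), August (31), September (30), October (31): 30 + 31 + 30 + 31 + 31 + 30 + 31 = 214 days.
November 1–24, 2227: 24 days.
Total: 24 + 214 + 24 = 262 days.
262 mod 7 = 3, so 3 days before Saturday is Wednesday.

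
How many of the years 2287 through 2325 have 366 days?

9

Years divisible by 4 in [2287, 2325]: 2288, 2292, 2296, 2300, 2304, 2308, 2312, 2316, 2320, 2324.
Of these, 2300 is divisible by 100 but not 400, so not leap.
Leap years: 10 − 1 = 9.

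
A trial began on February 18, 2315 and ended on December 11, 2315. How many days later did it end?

296

February 2315: 28 − 18 = 10 days remain (2315 is not a leap year, so February has 28 days).
Then 9 full months totalling 275 days.
December 1–11, 2315: 11 days.
Total: 10 + 275 + 11 = 296 days.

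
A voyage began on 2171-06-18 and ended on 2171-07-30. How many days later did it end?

42

June 2171: 30 − 18 = 12 days remain.
July 1–30, 2171: 30 days.
Total: 12 + 30 = 42 days.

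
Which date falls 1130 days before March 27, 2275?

February 21, 2272

Count 1130 days before March 27, 2275:
February 21, 2272 → February 21, 2273: 366 days (2272 is a leap year).
February 21, 2273 → February 21, 2274: 365 days.
February 21, 2274 → February 21, 2275: 365 days.
February 2275: 28 − 21 = 7 days remain (2275 is not a leap year, so February has 28 days).
March 1–27, 2275: 27 days.
Residual: 34 days.
Total: 1130 days.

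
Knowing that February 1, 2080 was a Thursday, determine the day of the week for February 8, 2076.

Saturday

Count forward from the earlier date (February 8, 2076) to the later (February 1, 2080):
February 8, 2076 → February 8, 2077: 366 days (2076 is a leap year).
February 8, 2077 → February 8, 2078: 365 days.
February 8, 2078 → February 8, 2079: 365 days.
February 2079: 28 − 8 = 20 days remain (2079 is not a leap year, so February has 28 days).
Then 11 full months totalling 337 days.
February 1, 2080: 1 day (2080 is a leap year).
Residual: 358 days.
Total: 1454 days.
1454 mod 7 = 5, so 5 days before Thursday is Saturday.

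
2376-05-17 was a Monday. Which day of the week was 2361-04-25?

Tuesday

Count forward from the earlier date (April 25, 2361) to the later (May 17, 2376):
From April 25, 2361 to April 25, 2376: 15 years, of which 4 contain a Feb 29 — 11×365 + 4×366 = 5479 days.
April 2376: 30 − 25 = 5 days remain.
May 1–17, 2376: 17 days.
Residual: 22 days.
Total: 5501 days.
5501 mod 7 = 6, so 6 days before Monday is Tuesday.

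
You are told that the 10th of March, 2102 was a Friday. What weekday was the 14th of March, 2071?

Saturday

Count forward from the earlier date (March 14, 2071) to the later (March 10, 2102):
Day-of-year of March 14, 2071: 73.
Day-of-year of March 10, 2102: 69.
2071 has 365 days, so 365 − 73 = 292 days remain in 2071.
Full years 2072–2101: 23 common + 7 leap = 23×365 + 7×366 = 10957 days.
Total: 292 + 10957 + 69 = 11318 days.
11318 mod 7 = 6, so 6 days before Friday is Saturday.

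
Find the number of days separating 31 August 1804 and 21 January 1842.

13657

From August 31, 1804 to August 31, 1841: 37 years, of which 9 contain a Feb 29 — 28×365 + 9×366 = 13514 days.
August 1841: 31 − 31 = 0 days remain.
Then September (30), October (31), November (30), December (31): 30 + 31 + 30 + 31 = 122 days.
January 1–21, 1842: 21 days.
Residual: 143 days.
Total: 13657 days.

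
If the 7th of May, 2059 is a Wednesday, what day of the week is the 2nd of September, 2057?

Count forward from the earlier date (September 2, 2057) to the later (May 7, 2059):
September 2057: 30 − 2 = 28 days remain.
Then 19 full months totalling 577 days.
May 1–7, 2059: 7 days.
Total: 28 + 577 + 7 = 612 days.
612 mod 7 = 3, so 3 days before Wednesday is Sunday.

Sunday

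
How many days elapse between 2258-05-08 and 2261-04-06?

May 8, 2258 → May 8, 2259: 365 days.
May 8, 2259 → May 8, 2260: 366 days (2260 is a leap year).
May 2260: 31 − 8 = 23 days remain.
Then 10 full months totalling 304 days.
April 1–6, 2261: 6 days.
Residual: 333 days.
Total: 1064 days.

1064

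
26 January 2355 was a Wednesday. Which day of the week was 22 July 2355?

Friday

January 2355: 31 − 26 = 5 days remain.
Then February 2355 (28), March (31), April (30), May (31), June (30): 28 + 31 + 30 + 31 + 30 = 150 days.
July 1–22, 2355: 22 days.
Total: 5 + 150 + 22 = 177 days.
177 mod 7 = 2, so 2 days after Wednesday is Friday.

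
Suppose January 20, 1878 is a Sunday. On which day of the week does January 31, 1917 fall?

Wednesday

Day-of-year of January 20, 1878: 20.
Day-of-year of January 31, 1917: 31.
1878 has 365 days, so 365 − 20 = 345 days remain in 1878.
Full years 1879–1916: 29 common + 9 leap = 29×365 + 9×366 = 13879 days.
Total: 345 + 13879 + 31 = 14255 days.
14255 mod 7 = 3, so 3 days after Sunday is Wednesday.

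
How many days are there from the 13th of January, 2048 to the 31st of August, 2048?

231

January 2048: 31 − 13 = 18 days remain.
Then February 2048 (29), March (31), April (30), May (31), June (30), July (31): 29 + 31 + 30 + 31 + 30 + 31 = 182 days.
August 1–31, 2048: 31 days.
Total: 18 + 182 + 31 = 231 days.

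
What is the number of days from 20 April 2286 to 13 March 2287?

327

April 2286: 30 − 20 = 10 days remain.
Then 10 full months totalling 304 days.
March 1–13, 2287: 13 days.
Residual: 327 days.
Total: 327 days.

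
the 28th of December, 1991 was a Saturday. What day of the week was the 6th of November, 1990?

Count forward from the earlier date (November 6, 1990) to the later (December 28, 1991):
Day-of-year of November 6, 1990: 310.
Day-of-year of December 28, 1991: 362.
1990 has 365 days, so 365 − 310 = 55 days remain in 1990.
Total: 55 + 362 = 417 days.
417 mod 7 = 4, so 4 days before Saturday is Tuesday.

Tuesday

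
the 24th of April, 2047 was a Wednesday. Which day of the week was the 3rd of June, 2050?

Friday

April 24, 2047 → April 24, 2048: 366 days (2048 is a leap year).
April 24, 2048 → April 24, 2049: 365 days.
April 24, 2049 → April 24, 2050: 365 days.
April 2050: 30 − 24 = 6 days remain.
Then May (31): 31 days.
June 1–3, 2050: 3 days.
Residual: 40 days.
Total: 1136 days.
1136 mod 7 = 2, so 2 days after Wednesday is Friday.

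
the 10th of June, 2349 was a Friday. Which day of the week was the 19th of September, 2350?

Tuesday

Day-of-year of June 10, 2349: 161.
Day-of-year of September 19, 2350: 262.
2349 has 365 days, so 365 − 161 = 204 days remain in 2349.
Total: 204 + 262 = 466 days.
466 mod 7 = 4, so 4 days after Friday is Tuesday.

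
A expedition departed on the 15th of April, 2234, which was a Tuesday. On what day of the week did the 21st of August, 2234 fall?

April 2234: 30 − 15 = 15 days remain.
Then May (31), June (30), July (31): 31 + 30 + 31 = 92 days.
August 1–21, 2234: 21 days.
Total: 15 + 92 + 21 = 128 days.
128 mod 7 = 2, so 2 days after Tuesday is Thursday.

Thursday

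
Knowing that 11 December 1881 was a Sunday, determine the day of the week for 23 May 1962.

From December 11, 1881 to December 11, 1961: 80 years, of which 19 contain a Feb 29 — 61×365 + 19×366 = 29219 days.
(1900 is not a leap year (divisible by 100 but not 400).)
December 1961: 31 − 11 = 20 days remain.
Then January (31), February 1962 (28), March (31), April (30): 31 + 28 + 31 + 30 = 120 days.
May 1–23, 1962: 23 days.
Residual: 163 days.
Total: 29382 days.
29382 mod 7 = 3, so 3 days after Sunday is Wednesday.

Wednesday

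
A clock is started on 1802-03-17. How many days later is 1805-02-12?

1063

Day-of-year of March 17, 1802: 76.
Day-of-year of February 12, 1805: 43.
1802 has 365 days, so 365 − 76 = 289 days remain in 1802.
Full years: 1803: 365; 1804: 366. Sum = 731.
Total: 289 + 731 + 43 = 1063 days.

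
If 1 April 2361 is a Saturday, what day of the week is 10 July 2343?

Saturday

Count forward from the earlier date (July 10, 2343) to the later (April 1, 2361):
Day-of-year of July 10, 2343: 191.
Day-of-year of April 1, 2361: 91.
2343 has 365 days, so 365 − 191 = 174 days remain in 2343.
Full years 2344–2360: 12 common + 5 leap = 12×365 + 5×366 = 6210 days.
Total: 174 + 6210 + 91 = 6475 days.
6475 is a multiple of 7, so 10 July 2343 falls on the same weekday: Saturday.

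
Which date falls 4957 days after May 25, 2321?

December 20, 2334

Count 4957 days after May 25, 2321:
From May 25, 2321 to May 25, 2334: 13 years, of which 3 contain a Feb 29 — 10×365 + 3×366 = 4748 days.
May 2334: 31 − 25 = 6 days remain.
Then June (30), July (31), August (31), September (30), October (31), November (30): 30 + 31 + 31 + 30 + 31 + 30 = 183 days.
December 1–20, 2334: 20 days.
Residual: 209 days.
Total: 4957 days.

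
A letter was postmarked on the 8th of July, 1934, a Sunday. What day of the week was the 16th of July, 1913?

Count forward from the earlier date (July 16, 1913) to the later (July 8, 1934):
From July 16, 1913 to July 16, 1933: 20 years, of which 5 contain a Feb 29 — 15×365 + 5×366 = 7305 days.
July 1933: 31 − 16 = 15 days remain.
Then 11 full months totalling 334 days.
July 1–8, 1934: 8 days.
Residual: 357 days.
Total: 7662 days.
7662 mod 7 = 4, so 4 days before Sunday is Wednesday.

Wednesday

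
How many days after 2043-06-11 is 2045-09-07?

819

June 11, 2043 → June 11, 2044: 366 days (2044 is a leap year).
June 11, 2044 → June 11, 2045: 365 days.
June 2045: 30 − 11 = 19 days remain.
Then July (31), August (31): 31 + 31 = 62 days.
September 1–7, 2045: 7 days.
Residual: 88 days.
Total: 819 days.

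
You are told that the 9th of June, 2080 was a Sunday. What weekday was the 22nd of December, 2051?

Count forward from the earlier date (December 22, 2051) to the later (June 9, 2080):
Day-of-year of December 22, 2051: 356.
Day-of-year of June 9, 2080: 161.
2051 has 365 days, so 365 − 356 = 9 days remain in 2051.
Full years 2052–2079: 21 common + 7 leap = 21×365 + 7×366 = 10227 days.
Total: 9 + 10227 + 161 = 10397 days.
10397 mod 7 = 2, so 2 days before Sunday is Friday.

Friday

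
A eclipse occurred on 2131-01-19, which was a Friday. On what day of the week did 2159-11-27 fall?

Tuesday

From January 19, 2131 to January 19, 2159: 28 years, of which 7 contain a Feb 29 — 21×365 + 7×366 = 10227 days.
January 2159: 31 − 19 = 12 days remain.
Then 9 full months totalling 273 days.
November 1–27, 2159: 27 days.
Residual: 312 days.
Total: 10539 days.
10539 mod 7 = 4, so 4 days after Friday is Tuesday.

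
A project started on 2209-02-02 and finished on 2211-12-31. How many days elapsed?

February 2, 2209 → February 2, 2210: 365 days.
February 2, 2210 → February 2, 2211: 365 days.
February 2211: 28 − 2 = 26 days remain (2211 is not a leap year, so February has 28 days).
Then 9 full months totalling 275 days.
December 1–31, 2211: 31 days.
Residual: 332 days.
Total: 1062 days.

1062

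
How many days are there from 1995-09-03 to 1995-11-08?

66

September 1995: 30 − 3 = 27 days remain.
Then October (31): 31 days.
November 1–8, 1995: 8 days.
Total: 27 + 31 + 8 = 66 days.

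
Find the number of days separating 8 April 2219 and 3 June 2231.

From April 8, 2219 to April 8, 2231: 12 years, of which 3 contain a Feb 29 — 9×365 + 3×366 = 4383 days.
April 2231: 30 − 8 = 22 days remain.
Then May (31): 31 days.
June 1–3, 2231: 3 days.
Residual: 56 days.
Total: 4439 days.

4439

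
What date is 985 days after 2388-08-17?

2391-04-29

Count 985 days after August 17, 2388:
Day-of-year of August 17, 2388: 230.
Day-of-year of April 29, 2391: 119.
2388 has 366 days, so 366 − 230 = 136 days remain in 2388.
Full years: 2389: 365; 2390: 365. Sum = 730.
Total: 136 + 730 + 119 = 985 days.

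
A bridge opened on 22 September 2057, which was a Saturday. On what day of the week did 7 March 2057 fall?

Wednesday

Count forward from the earlier date (March 7, 2057) to the later (September 22, 2057):
March 2057: 31 − 7 = 24 days remain.
Then April (30), May (31), June (30), July (31), August (31): 30 + 31 + 30 + 31 + 31 = 153 days.
September 1–22, 2057: 22 days.
Total: 24 + 153 + 22 = 199 days.
199 mod 7 = 3, so 3 days before Saturday is Wednesday.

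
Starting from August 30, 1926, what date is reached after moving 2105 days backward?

November 24, 1920

Count 2105 days before August 30, 1926:
Day-of-year of November 24, 1920: 329.
Day-of-year of August 30, 1926: 242.
1920 has 366 days, so 366 − 329 = 37 days remain in 1920.
Full years: 1921: 365; 1922: 365; 1923: 365; 1924: 366; 1925: 365. Sum = 1826.
Total: 37 + 1826 + 242 = 2105 days.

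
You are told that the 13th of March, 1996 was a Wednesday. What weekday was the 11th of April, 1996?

Thursday

March 1996: 31 − 13 = 18 days remain.
April 1–11, 1996: 11 days.
Total: 18 + 11 = 29 days.
29 mod 7 = 1, so 1 day after Wednesday is Thursday.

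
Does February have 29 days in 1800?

1800 is not a leap year (divisible by 100 but not 400).

No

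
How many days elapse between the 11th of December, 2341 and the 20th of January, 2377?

12824

From December 11, 2341 to December 11, 2376: 35 years, of which 9 contain a Feb 29 — 26×365 + 9×366 = 12784 days.
December 2376: 31 − 11 = 20 days remain.
January 1–20, 2377: 20 days.
Residual: 40 days.
Total: 12824 days.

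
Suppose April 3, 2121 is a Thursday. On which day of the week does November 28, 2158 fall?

Tuesday

From April 3, 2121 to April 3, 2158: 37 years, of which 9 contain a Feb 29 — 28×365 + 9×366 = 13514 days.
April 2158: 30 − 3 = 27 days remain.
Then May (31), June (30), July (31), August (31), September (30), October (31): 31 + 30 + 31 + 31 + 30 + 31 = 184 days.
November 1–28, 2158: 28 days.
Residual: 239 days.
Total: 13753 days.
13753 mod 7 = 5, so 5 days after Thursday is Tuesday.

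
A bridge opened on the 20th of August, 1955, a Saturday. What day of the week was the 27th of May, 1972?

Saturday

Day-of-year of August 20, 1955: 232.
Day-of-year of May 27, 1972: 148.
1955 has 365 days, so 365 − 232 = 133 days remain in 1955.
Full years 1956–1971: 12 common + 4 leap = 12×365 + 4×366 = 5844 days.
Total: 133 + 5844 + 148 = 6125 days.
6125 is a multiple of 7, so the 27th of May, 1972 falls on the same weekday: Saturday.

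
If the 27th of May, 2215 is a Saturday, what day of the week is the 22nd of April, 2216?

Day-of-year of May 27, 2215: 147.
Day-of-year of April 22, 2216: 113.
2215 has 365 days, so 365 − 147 = 218 days remain in 2215.
Total: 218 + 113 = 331 days.
331 mod 7 = 2, so 2 days after Saturday is Monday.

Monday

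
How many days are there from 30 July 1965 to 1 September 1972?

2590

Day-of-year of July 30, 1965: 211.
Day-of-year of September 1, 1972: 245.
1965 has 365 days, so 365 − 211 = 154 days remain in 1965.
Full years: 1966: 365; 1967: 365; 1968: 366; 1969: 365; 1970: 365; 1971: 365. Sum = 2191.
Total: 154 + 2191 + 245 = 2590 days.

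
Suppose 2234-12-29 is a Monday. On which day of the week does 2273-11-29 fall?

Saturday

From December 29, 2234 to December 29, 2272: 38 years, of which 10 contain a Feb 29 — 28×365 + 10×366 = 13880 days.
December 2272: 31 − 29 = 2 days remain.
Then 10 full months totalling 304 days.
November 1–29, 2273: 29 days.
Residual: 335 days.
Total: 14215 days.
14215 mod 7 = 5, so 5 days after Monday is Saturday.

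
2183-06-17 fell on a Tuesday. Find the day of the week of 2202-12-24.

Friday

From June 17, 2183 to June 17, 2202: 19 years, of which 4 contain a Feb 29 — 15×365 + 4×366 = 6939 days.
(2200 is not a leap year (divisible by 100 but not 400).)
June 2202: 30 − 17 = 13 days remain.
Then July (31), August (31), September (30), October (31), November (30): 31 + 31 + 30 + 31 + 30 = 153 days.
December 1–24, 2202: 24 days.
Residual: 190 days.
Total: 7129 days.
7129 mod 7 = 3, so 3 days after Tuesday is Friday.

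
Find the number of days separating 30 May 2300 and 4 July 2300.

May 2300: 31 − 30 = 1 day remains.
Then June (30): 30 days.
July 1–4, 2300: 4 days.
Total: 1 + 30 + 4 = 35 days.

35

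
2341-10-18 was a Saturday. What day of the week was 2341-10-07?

Count forward from the earlier date (October 7, 2341) to the later (October 18, 2341):
Within October 2341: 18 − 7 = 11 days.
11 mod 7 = 4, so 4 days before Saturday is Tuesday.

Tuesday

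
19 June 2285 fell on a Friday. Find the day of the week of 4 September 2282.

Monday

Count forward from the earlier date (September 4, 2282) to the later (June 19, 2285):
Day-of-year of September 4, 2282: 247.
Day-of-year of June 19, 2285: 170.
2282 has 365 days, so 365 − 247 = 118 days remain in 2282.
Full years: 2283: 365; 2284: 366. Sum = 731.
Total: 118 + 731 + 170 = 1019 days.
1019 mod 7 = 4, so 4 days before Friday is Monday.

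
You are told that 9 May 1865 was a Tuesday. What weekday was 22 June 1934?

Friday

Day-of-year of May 9, 1865: 129.
Day-of-year of June 22, 1934: 173.
1865 has 365 days, so 365 − 129 = 236 days remain in 1865.
Full years 1866–1933: 52 common + 16 leap = 52×365 + 16×366 = 24836 days.
Total: 236 + 24836 + 173 = 25245 days.
25245 mod 7 = 3, so 3 days after Tuesday is Friday.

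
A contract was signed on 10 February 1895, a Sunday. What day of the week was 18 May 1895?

February 1895: 28 − 10 = 18 days remain (1895 is not a leap year, so February has 28 days).
Then March (31), April (30): 31 + 30 = 61 days.
May 1–18, 1895: 18 days.
Total: 18 + 61 + 18 = 97 days.
97 mod 7 = 6, so 6 days after Sunday is Saturday.

Saturday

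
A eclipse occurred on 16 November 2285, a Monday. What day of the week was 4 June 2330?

Wednesday

Day-of-year of November 16, 2285: 320.
Day-of-year of June 4, 2330: 155.
2285 has 365 days, so 365 − 320 = 45 days remain in 2285.
Full years 2286–2329: 34 common + 10 leap = 34×365 + 10×366 = 16070 days.
Total: 45 + 16070 + 155 = 16270 days.
16270 mod 7 = 2, so 2 days after Monday is Wednesday.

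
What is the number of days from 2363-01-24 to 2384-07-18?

7846

From January 24, 2363 to January 24, 2384: 21 years, of which 5 contain a Feb 29 — 16×365 + 5×366 = 7670 days.
January 2384: 31 − 24 = 7 days remain.
Then February 2384 (29), March (31), April (30), May (31), June (30): 29 + 31 + 30 + 31 + 30 = 151 days.
July 1–18, 2384: 18 days.
Residual: 176 days.
Total: 7846 days.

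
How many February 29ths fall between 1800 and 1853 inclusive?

13

Years divisible by 4: 1800, 1804, …, 1852 — 14 in all.
Of these, 1800 is divisible by 100 but not 400, so not leap.
Leap years: 14 − 1 = 13.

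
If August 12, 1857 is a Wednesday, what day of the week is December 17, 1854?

Count forward from the earlier date (December 17, 1854) to the later (August 12, 1857):
Day-of-year of December 17, 1854: 351.
Day-of-year of August 12, 1857: 224.
1854 has 365 days, so 365 − 351 = 14 days remain in 1854.
Full years: 1855: 365; 1856: 366. Sum = 731.
Total: 14 + 731 + 224 = 969 days.
969 mod 7 = 3, so 3 days before Wednesday is Sunday.

Sunday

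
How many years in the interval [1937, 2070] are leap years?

33

Years divisible by 4: 1940, 1944, …, 2068 — 33 in all.
2000 is divisible by 400, so still leap.
No century exceptions apply. Count: 33.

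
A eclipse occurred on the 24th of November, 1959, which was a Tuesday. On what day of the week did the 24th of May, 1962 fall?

Day-of-year of November 24, 1959: 328.
Day-of-year of May 24, 1962: 144.
1959 has 365 days, so 365 − 328 = 37 days remain in 1959.
Full years: 1960: 366; 1961: 365. Sum = 731.
Total: 37 + 731 + 144 = 912 days.
912 mod 7 = 2, so 2 days after Tuesday is Thursday.

Thursday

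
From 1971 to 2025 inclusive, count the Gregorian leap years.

Years divisible by 4: 1972, 1976, …, 2024 — 14 in all.
2000 is divisible by 400, so still leap.
No century exceptions apply. Count: 14.

14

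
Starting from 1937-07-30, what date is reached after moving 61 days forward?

1937-09-29

Count 61 days after July 30, 1937:
July 1937: 31 − 30 = 1 day remains.
Then August (31): 31 days.
September 1–29, 1937: 29 days.
Total: 1 + 31 + 29 = 61 days.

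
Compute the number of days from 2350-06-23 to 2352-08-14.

Day-of-year of June 23, 2350: 174.
Day-of-year of August 14, 2352: 227.
2350 has 365 days, so 365 − 174 = 191 days remain in 2350.
Full years: 2351: 365. Sum = 365.
Total: 191 + 365 + 227 = 783 days.

783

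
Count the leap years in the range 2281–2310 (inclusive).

Years divisible by 4 in [2281, 2310]: 2284, 2288, 2292, 2296, 2300, 2304, 2308.
Of these, 2300 is divisible by 100 but not 400, so not leap.
Leap years: 7 − 1 = 6.

6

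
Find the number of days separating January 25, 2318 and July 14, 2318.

170

January 2318: 31 − 25 = 6 days remain.
Then February 2318 (28), March (31), April (30), May (31), June (30): 28 + 31 + 30 + 31 + 30 = 150 days.
July 1–14, 2318: 14 days.
Total: 6 + 150 + 14 = 170 days.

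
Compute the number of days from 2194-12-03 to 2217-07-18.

Day-of-year of December 3, 2194: 337.
Day-of-year of July 18, 2217: 199.
2194 has 365 days, so 365 − 337 = 28 days remain in 2194.
Full years 2195–2216: 17 common + 5 leap = 17×365 + 5×366 = 8035 days.
Total: 28 + 8035 + 199 = 8262 days.

8262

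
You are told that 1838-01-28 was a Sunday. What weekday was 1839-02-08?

Day-of-year of January 28, 1838: 28.
Day-of-year of February 8, 1839: 39.
1838 has 365 days, so 365 − 28 = 337 days remain in 1838.
Total: 337 + 39 = 376 days.
376 mod 7 = 5, so 5 days after Sunday is Friday.

Friday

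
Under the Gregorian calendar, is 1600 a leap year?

1600 is a leap year (divisible by 400).

Yes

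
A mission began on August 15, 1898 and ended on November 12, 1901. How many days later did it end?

August 15, 1898 → August 15, 1899: 365 days.
August 15, 1899 → August 15, 1900: 365 days (1900 is not a leap year (divisible by 100 but not 400)).
August 15, 1900 → August 15, 1901: 365 days.
August 1901: 31 − 15 = 16 days remain.
Then September (30), October (31): 30 + 31 = 61 days.
November 1–12, 1901: 12 days.
Residual: 89 days.
Total: 1184 days.

1184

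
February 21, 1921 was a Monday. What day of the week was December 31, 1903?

Thursday

Count forward from the earlier date (December 31, 1903) to the later (February 21, 1921):
Day-of-year of December 31, 1903: 365.
Day-of-year of February 21, 1921: 52.
1903 has 365 days, so 365 − 365 = 0 days remain in 1903.
Full years 1904–1920: 12 common + 5 leap = 12×365 + 5×366 = 6210 days.
Total: 0 + 6210 + 52 = 6262 days.
6262 mod 7 = 4, so 4 days before Monday is Thursday.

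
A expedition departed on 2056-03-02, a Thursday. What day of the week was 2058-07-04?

Day-of-year of March 2, 2056: 62.
Day-of-year of July 4, 2058: 185.
2056 has 366 days, so 366 − 62 = 304 days remain in 2056.
Full years: 2057: 365. Sum = 365.
Total: 304 + 365 + 185 = 854 days.
854 is a multiple of 7, so 2058-07-04 falls on the same weekday: Thursday.

Thursday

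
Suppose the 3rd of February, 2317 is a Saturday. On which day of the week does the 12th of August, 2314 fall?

Count forward from the earlier date (August 12, 2314) to the later (February 3, 2317):
August 12, 2314 → August 12, 2315: 365 days.
August 12, 2315 → August 12, 2316: 366 days (2316 is a leap year).
August 2316: 31 − 12 = 19 days remain.
Then September (30), October (31), November (30), December (31), January (31): 30 + 31 + 30 + 31 + 31 = 153 days.
February 1–3, 2317: 3 days (2317 is not a leap year).
Residual: 175 days.
Total: 906 days.
906 mod 7 = 3, so 3 days before Saturday is Wednesday.

Wednesday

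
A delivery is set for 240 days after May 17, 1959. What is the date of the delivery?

January 12, 1960

Count 240 days after May 17, 1959:
May 1959: 31 − 17 = 14 days remain.
Then June (30), July (31), August (31), September (30), October (31), November (30), December (31): 30 + 31 + 31 + 30 + 31 + 30 + 31 = 214 days.
January 1–12, 1960: 12 days.
Total: 14 + 214 + 12 = 240 days.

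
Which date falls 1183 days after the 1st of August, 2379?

the 27th of October, 2382

Count 1183 days after August 1, 2379:
Day-of-year of August 1, 2379: 213.
Day-of-year of October 27, 2382: 300.
2379 has 365 days, so 365 − 213 = 152 days remain in 2379.
Full years: 2380: 366; 2381: 365. Sum = 731.
Total: 152 + 731 + 300 = 1183 days.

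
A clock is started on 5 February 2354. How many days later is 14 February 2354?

9

Within February 2354: 14 − 5 = 9 days.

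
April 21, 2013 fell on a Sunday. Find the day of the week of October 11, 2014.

Saturday

Day-of-year of April 21, 2013: 111.
Day-of-year of October 11, 2014: 284.
2013 has 365 days, so 365 − 111 = 254 days remain in 2013.
Total: 254 + 284 = 538 days.
538 mod 7 = 6, so 6 days after Sunday is Saturday.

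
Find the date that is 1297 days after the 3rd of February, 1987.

the 23rd of August, 1990

Count 1297 days after February 3, 1987:
February 3, 1987 → February 3, 1988: 365 days.
February 3, 1988 → February 3, 1989: 366 days (1988 is a leap year).
February 3, 1989 → February 3, 1990: 365 days.
February 1990: 28 − 3 = 25 days remain (1990 is not a leap year, so February has 28 days).
Then March (31), April (30), May (31), June (30), July (31): 31 + 30 + 31 + 30 + 31 = 153 days.
August 1–23, 1990: 23 days.
Residual: 201 days.
Total: 1297 days.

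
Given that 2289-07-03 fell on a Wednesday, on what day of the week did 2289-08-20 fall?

Tuesday

July 2289: 31 − 3 = 28 days remain.
August 1–20, 2289: 20 days.
Total: 28 + 20 = 48 days.
48 mod 7 = 6, so 6 days after Wednesday is Tuesday.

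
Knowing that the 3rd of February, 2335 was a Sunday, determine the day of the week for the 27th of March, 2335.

February 2335: 28 − 3 = 25 days remain (2335 is not a leap year, so February has 28 days).
March 1–27, 2335: 27 days.
Total: 25 + 27 = 52 days.
52 mod 7 = 3, so 3 days after Sunday is Wednesday.

Wednesday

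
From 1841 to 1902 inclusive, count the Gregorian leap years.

14

Years divisible by 4: 1844, 1848, …, 1900 — 15 in all.
Of these, 1900 is divisible by 100 but not 400, so not leap.
Leap years: 15 − 1 = 14.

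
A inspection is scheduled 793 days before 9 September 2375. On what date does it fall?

8 July 2373

Count 793 days before September 9, 2375:
Day-of-year of July 8, 2373: 189.
Day-of-year of September 9, 2375: 252.
2373 has 365 days, so 365 − 189 = 176 days remain in 2373.
Full years: 2374: 365. Sum = 365.
Total: 176 + 365 + 252 = 793 days.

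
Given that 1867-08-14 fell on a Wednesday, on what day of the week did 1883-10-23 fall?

Tuesday

Day-of-year of August 14, 1867: 226.
Day-of-year of October 23, 1883: 296.
1867 has 365 days, so 365 − 226 = 139 days remain in 1867.
Full years 1868–1882: 11 common + 4 leap = 11×365 + 4×366 = 5479 days.
Total: 139 + 5479 + 296 = 5914 days.
5914 mod 7 = 6, so 6 days after Wednesday is Tuesday.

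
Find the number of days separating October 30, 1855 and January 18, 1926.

25647

From October 30, 1855 to October 30, 1925: 70 years, of which 17 contain a Feb 29 — 53×365 + 17×366 = 25567 days.
(1900 is not a leap year (divisible by 100 but not 400).)
October 1925: 31 − 30 = 1 day remains.
Then November (30), December (31): 30 + 31 = 61 days.
January 1–18, 1926: 18 days.
Residual: 80 days.
Total: 25647 days.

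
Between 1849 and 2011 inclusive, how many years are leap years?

Years divisible by 4: 1852, 1856, …, 2008 — 40 in all.
Of these, 1900 is divisible by 100 but not 400, so not leap.
2000 is divisible by 400, so still leap.
Leap years: 40 − 1 = 39.

39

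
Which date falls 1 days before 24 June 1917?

23 June 1917

Count 1 days before June 24, 1917:
Within June 1917: 24 − 23 = 1 day.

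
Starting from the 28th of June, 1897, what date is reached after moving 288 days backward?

the 13th of September, 1896

Count 288 days before June 28, 1897:
Day-of-year of September 13, 1896: 257.
Day-of-year of June 28, 1897: 179.
1896 has 366 days, so 366 − 257 = 109 days remain in 1896.
Total: 109 + 179 = 288 days.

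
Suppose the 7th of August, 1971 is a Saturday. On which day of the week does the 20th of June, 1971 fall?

Count forward from the earlier date (June 20, 1971) to the later (August 7, 1971):
June 1971: 30 − 20 = 10 days remain.
Then July (31): 31 days.
August 1–7, 1971: 7 days.
Total: 10 + 31 + 7 = 48 days.
48 mod 7 = 6, so 6 days before Saturday is Sunday.

Sunday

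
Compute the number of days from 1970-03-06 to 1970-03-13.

7

Within March 1970: 13 − 6 = 7 days.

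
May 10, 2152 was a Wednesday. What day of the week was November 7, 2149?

Count forward from the earlier date (November 7, 2149) to the later (May 10, 2152):
November 7, 2149 → November 7, 2150: 365 days.
November 7, 2150 → November 7, 2151: 365 days.
November 2151: 30 − 7 = 23 days remain.
Then December (31), January (31), February 2152 (29), March (31), April (30): 31 + 31 + 29 + 31 + 30 = 152 days.
May 1–10, 2152: 10 days.
Residual: 185 days.
Total: 915 days.
915 mod 7 = 5, so 5 days before Wednesday is Friday.

Friday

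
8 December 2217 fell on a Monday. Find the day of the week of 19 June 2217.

Count forward from the earlier date (June 19, 2217) to the later (December 8, 2217):
June 2217: 30 − 19 = 11 days remain.
Then July (31), August (31), September (30), October (31), November (30): 31 + 31 + 30 + 31 + 30 = 153 days.
December 1–8, 2217: 8 days.
Total: 11 + 153 + 8 = 172 days.
172 mod 7 = 4, so 4 days before Monday is Thursday.

Thursday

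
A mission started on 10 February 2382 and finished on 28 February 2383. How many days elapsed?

Day-of-year of February 10, 2382: 41.
Day-of-year of February 28, 2383: 59.
2382 has 365 days, so 365 − 41 = 324 days remain in 2382.
Total: 324 + 59 = 383 days.

383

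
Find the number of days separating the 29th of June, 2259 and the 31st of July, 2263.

1493

June 29, 2259 → June 29, 2260: 366 days (2260 is a leap year).
June 29, 2260 → June 29, 2261: 365 days.
June 29, 2261 → June 29, 2262: 365 days.
June 29, 2262 → June 29, 2263: 365 days.
June 2263: 30 − 29 = 1 day remains.
July 1–31, 2263: 31 days.
Residual: 32 days.
Total: 1493 days.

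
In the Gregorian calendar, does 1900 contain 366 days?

1900 is not a leap year (divisible by 100 but not 400).

No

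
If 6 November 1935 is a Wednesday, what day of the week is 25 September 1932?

Sunday

Count forward from the earlier date (September 25, 1932) to the later (November 6, 1935):
September 25, 1932 → September 25, 1933: 365 days.
September 25, 1933 → September 25, 1934: 365 days.
September 25, 1934 → September 25, 1935: 365 days.
September 1935: 30 − 25 = 5 days remain.
Then October (31): 31 days.
November 1–6, 1935: 6 days.
Residual: 42 days.
Total: 1137 days.
1137 mod 7 = 3, so 3 days before Wednesday is Sunday.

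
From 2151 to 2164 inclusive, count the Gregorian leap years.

Years divisible by 4 in [2151, 2164]: 2152, 2156, 2160, 2164.
No century exceptions apply. Count: 4.

4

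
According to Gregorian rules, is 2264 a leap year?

Yes

2264 is a leap year.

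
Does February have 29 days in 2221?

2221 is not a leap year.

No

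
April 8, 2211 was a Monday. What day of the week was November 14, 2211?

Thursday

April 2211: 30 − 8 = 22 days remain.
Then May (31), June (30), July (31), August (31), September (30), October (31): 31 + 30 + 31 + 31 + 30 + 31 = 184 days.
November 1–14, 2211: 14 days.
Total: 22 + 184 + 14 = 220 days.
220 mod 7 = 3, so 3 days after Monday is Thursday.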